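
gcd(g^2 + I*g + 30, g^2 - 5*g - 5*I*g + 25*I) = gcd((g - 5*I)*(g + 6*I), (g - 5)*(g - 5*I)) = g - 5*I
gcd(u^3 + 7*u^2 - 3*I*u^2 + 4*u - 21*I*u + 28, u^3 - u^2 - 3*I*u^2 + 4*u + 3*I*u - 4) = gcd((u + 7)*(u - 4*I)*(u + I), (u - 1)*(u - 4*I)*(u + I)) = u^2 - 3*I*u + 4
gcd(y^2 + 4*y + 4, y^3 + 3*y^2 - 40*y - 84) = y + 2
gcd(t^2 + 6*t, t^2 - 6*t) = t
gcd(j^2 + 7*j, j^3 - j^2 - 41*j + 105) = j + 7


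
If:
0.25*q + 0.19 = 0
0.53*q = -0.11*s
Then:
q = -0.76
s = 3.66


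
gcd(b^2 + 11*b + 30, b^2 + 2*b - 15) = b + 5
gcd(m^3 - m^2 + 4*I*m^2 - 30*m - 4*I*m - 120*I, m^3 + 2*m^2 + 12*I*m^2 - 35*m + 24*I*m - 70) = 1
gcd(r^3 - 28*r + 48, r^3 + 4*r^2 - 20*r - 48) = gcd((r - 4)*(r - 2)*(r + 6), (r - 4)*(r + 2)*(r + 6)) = r^2 + 2*r - 24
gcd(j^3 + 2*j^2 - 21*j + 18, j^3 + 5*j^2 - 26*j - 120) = j + 6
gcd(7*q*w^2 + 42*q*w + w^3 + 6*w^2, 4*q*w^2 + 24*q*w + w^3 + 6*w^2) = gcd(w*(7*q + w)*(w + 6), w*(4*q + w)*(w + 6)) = w^2 + 6*w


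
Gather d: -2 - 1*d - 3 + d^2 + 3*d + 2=d^2 + 2*d - 3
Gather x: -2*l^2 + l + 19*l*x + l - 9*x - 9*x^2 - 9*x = -2*l^2 + 2*l - 9*x^2 + x*(19*l - 18)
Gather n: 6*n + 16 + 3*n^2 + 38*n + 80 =3*n^2 + 44*n + 96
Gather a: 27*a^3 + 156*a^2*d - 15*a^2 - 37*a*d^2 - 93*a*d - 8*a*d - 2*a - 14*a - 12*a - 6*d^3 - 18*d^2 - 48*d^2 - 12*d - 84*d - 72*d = 27*a^3 + a^2*(156*d - 15) + a*(-37*d^2 - 101*d - 28) - 6*d^3 - 66*d^2 - 168*d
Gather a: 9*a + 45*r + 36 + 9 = 9*a + 45*r + 45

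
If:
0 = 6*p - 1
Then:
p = 1/6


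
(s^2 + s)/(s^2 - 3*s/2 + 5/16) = 16*s*(s + 1)/(16*s^2 - 24*s + 5)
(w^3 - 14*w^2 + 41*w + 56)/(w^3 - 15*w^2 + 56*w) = (w + 1)/w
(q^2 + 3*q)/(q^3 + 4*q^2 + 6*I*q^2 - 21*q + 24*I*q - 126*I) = (q^2 + 3*q)/(q^3 + q^2*(4 + 6*I) + q*(-21 + 24*I) - 126*I)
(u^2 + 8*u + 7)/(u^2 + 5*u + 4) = (u + 7)/(u + 4)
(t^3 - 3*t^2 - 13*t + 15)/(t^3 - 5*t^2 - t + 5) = (t + 3)/(t + 1)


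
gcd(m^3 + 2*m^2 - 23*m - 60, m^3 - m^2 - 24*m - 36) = m + 3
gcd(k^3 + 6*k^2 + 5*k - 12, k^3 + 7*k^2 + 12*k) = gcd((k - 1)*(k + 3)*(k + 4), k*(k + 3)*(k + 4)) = k^2 + 7*k + 12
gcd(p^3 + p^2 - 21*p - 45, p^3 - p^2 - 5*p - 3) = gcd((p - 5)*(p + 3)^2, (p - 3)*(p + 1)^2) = 1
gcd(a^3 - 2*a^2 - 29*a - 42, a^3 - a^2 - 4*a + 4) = a + 2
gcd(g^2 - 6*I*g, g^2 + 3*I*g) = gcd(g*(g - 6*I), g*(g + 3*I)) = g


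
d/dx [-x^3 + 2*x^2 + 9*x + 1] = -3*x^2 + 4*x + 9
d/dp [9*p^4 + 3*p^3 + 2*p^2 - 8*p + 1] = 36*p^3 + 9*p^2 + 4*p - 8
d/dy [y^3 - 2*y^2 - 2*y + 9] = 3*y^2 - 4*y - 2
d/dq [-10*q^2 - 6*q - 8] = -20*q - 6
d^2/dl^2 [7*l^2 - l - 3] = 14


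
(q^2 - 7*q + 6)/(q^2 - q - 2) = (-q^2 + 7*q - 6)/(-q^2 + q + 2)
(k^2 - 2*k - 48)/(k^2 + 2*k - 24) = (k - 8)/(k - 4)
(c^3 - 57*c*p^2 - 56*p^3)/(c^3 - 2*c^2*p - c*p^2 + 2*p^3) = (c^2 - c*p - 56*p^2)/(c^2 - 3*c*p + 2*p^2)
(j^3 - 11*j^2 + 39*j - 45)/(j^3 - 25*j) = (j^2 - 6*j + 9)/(j*(j + 5))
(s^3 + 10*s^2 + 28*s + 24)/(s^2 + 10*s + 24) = (s^2 + 4*s + 4)/(s + 4)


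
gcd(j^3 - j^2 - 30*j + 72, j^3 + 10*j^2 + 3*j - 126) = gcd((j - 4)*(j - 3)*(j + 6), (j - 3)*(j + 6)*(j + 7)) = j^2 + 3*j - 18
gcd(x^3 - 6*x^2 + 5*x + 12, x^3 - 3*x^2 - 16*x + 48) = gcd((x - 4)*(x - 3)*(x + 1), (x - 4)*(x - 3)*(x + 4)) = x^2 - 7*x + 12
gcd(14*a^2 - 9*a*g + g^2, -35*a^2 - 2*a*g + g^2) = 7*a - g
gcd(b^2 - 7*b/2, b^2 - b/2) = b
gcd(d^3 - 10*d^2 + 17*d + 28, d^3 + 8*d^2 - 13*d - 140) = d - 4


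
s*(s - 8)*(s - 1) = s^3 - 9*s^2 + 8*s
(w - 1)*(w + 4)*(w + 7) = w^3 + 10*w^2 + 17*w - 28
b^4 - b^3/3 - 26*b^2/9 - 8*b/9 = b*(b - 2)*(b + 1/3)*(b + 4/3)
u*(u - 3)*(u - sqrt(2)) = u^3 - 3*u^2 - sqrt(2)*u^2 + 3*sqrt(2)*u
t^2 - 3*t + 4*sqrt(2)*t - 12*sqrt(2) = (t - 3)*(t + 4*sqrt(2))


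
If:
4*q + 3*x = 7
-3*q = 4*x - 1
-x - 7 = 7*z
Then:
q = 25/7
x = -17/7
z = -32/49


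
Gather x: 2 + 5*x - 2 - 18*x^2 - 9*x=-18*x^2 - 4*x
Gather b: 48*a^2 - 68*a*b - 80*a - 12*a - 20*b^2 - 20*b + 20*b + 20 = 48*a^2 - 68*a*b - 92*a - 20*b^2 + 20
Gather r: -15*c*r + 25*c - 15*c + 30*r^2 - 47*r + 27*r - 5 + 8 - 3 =10*c + 30*r^2 + r*(-15*c - 20)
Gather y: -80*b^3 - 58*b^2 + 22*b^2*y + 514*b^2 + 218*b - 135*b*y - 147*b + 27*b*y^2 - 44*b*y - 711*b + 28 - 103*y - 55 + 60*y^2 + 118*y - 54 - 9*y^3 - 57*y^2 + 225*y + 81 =-80*b^3 + 456*b^2 - 640*b - 9*y^3 + y^2*(27*b + 3) + y*(22*b^2 - 179*b + 240)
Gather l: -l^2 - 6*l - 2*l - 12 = -l^2 - 8*l - 12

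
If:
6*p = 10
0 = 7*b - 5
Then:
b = 5/7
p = 5/3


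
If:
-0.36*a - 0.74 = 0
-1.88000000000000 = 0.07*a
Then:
No Solution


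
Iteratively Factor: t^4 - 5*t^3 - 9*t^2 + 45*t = (t - 5)*(t^3 - 9*t) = t*(t - 5)*(t^2 - 9) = t*(t - 5)*(t + 3)*(t - 3)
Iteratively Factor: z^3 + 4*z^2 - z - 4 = (z + 1)*(z^2 + 3*z - 4) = (z + 1)*(z + 4)*(z - 1)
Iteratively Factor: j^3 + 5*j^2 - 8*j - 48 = (j + 4)*(j^2 + j - 12) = (j - 3)*(j + 4)*(j + 4)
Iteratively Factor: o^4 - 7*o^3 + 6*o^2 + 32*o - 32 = (o + 2)*(o^3 - 9*o^2 + 24*o - 16) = (o - 4)*(o + 2)*(o^2 - 5*o + 4) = (o - 4)^2*(o + 2)*(o - 1)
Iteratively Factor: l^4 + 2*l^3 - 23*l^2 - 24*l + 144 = (l - 3)*(l^3 + 5*l^2 - 8*l - 48) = (l - 3)*(l + 4)*(l^2 + l - 12) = (l - 3)*(l + 4)^2*(l - 3)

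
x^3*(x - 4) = x^4 - 4*x^3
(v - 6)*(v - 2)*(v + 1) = v^3 - 7*v^2 + 4*v + 12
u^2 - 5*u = u*(u - 5)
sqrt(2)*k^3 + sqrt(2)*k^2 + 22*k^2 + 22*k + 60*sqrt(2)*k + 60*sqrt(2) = (k + 5*sqrt(2))*(k + 6*sqrt(2))*(sqrt(2)*k + sqrt(2))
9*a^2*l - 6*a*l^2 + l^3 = l*(-3*a + l)^2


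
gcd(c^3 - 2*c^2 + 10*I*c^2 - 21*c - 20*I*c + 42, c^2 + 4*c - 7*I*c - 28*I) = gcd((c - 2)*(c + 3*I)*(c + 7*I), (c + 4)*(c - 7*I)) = 1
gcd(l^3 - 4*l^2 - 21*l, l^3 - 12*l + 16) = 1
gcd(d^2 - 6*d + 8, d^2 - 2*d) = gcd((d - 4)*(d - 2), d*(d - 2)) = d - 2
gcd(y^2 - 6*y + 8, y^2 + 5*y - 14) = y - 2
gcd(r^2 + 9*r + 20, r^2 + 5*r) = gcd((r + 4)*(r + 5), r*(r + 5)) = r + 5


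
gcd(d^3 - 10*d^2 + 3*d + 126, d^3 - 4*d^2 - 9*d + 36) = d + 3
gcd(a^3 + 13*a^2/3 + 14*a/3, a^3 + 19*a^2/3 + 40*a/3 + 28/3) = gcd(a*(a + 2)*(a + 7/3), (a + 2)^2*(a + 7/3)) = a^2 + 13*a/3 + 14/3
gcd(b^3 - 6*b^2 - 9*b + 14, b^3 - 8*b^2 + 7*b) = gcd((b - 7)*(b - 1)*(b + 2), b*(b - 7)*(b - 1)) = b^2 - 8*b + 7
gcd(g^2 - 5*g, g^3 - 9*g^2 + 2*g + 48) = 1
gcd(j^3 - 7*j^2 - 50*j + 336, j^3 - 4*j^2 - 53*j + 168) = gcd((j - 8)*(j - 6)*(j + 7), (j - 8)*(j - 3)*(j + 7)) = j^2 - j - 56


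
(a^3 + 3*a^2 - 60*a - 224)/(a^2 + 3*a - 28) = (a^2 - 4*a - 32)/(a - 4)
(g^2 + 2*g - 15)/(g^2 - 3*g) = (g + 5)/g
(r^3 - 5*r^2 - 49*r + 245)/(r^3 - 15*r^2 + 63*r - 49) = (r^2 + 2*r - 35)/(r^2 - 8*r + 7)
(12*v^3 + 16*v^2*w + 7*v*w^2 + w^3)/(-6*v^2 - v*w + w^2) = (-6*v^2 - 5*v*w - w^2)/(3*v - w)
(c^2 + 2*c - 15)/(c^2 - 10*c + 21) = (c + 5)/(c - 7)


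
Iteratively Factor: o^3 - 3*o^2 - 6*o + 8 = (o - 1)*(o^2 - 2*o - 8) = (o - 4)*(o - 1)*(o + 2)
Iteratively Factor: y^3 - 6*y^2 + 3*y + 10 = (y - 5)*(y^2 - y - 2) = (y - 5)*(y + 1)*(y - 2)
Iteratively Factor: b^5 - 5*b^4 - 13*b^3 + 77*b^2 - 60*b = (b - 3)*(b^4 - 2*b^3 - 19*b^2 + 20*b) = (b - 5)*(b - 3)*(b^3 + 3*b^2 - 4*b) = (b - 5)*(b - 3)*(b + 4)*(b^2 - b) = (b - 5)*(b - 3)*(b - 1)*(b + 4)*(b)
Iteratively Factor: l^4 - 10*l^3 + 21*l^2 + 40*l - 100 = (l + 2)*(l^3 - 12*l^2 + 45*l - 50) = (l - 5)*(l + 2)*(l^2 - 7*l + 10) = (l - 5)^2*(l + 2)*(l - 2)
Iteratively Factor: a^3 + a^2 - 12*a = (a + 4)*(a^2 - 3*a) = a*(a + 4)*(a - 3)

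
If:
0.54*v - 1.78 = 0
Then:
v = 3.30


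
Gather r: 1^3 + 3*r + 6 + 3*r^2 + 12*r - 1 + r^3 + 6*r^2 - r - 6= r^3 + 9*r^2 + 14*r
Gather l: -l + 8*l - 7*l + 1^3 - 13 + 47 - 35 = 0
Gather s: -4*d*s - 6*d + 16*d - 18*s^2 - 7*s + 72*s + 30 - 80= 10*d - 18*s^2 + s*(65 - 4*d) - 50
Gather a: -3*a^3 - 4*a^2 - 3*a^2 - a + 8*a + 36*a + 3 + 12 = -3*a^3 - 7*a^2 + 43*a + 15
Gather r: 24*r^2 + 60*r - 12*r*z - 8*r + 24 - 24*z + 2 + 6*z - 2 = 24*r^2 + r*(52 - 12*z) - 18*z + 24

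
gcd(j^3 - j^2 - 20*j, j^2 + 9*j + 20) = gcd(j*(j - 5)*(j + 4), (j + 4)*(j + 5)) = j + 4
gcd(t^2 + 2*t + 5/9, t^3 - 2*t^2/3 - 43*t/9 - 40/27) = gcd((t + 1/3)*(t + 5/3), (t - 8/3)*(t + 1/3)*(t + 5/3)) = t^2 + 2*t + 5/9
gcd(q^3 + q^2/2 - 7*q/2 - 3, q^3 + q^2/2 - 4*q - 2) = q - 2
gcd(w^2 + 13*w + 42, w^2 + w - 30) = w + 6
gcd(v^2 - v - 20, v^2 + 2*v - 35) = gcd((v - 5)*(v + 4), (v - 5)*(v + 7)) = v - 5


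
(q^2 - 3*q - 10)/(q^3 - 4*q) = (q - 5)/(q*(q - 2))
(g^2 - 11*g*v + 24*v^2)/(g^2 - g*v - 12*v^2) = (-g^2 + 11*g*v - 24*v^2)/(-g^2 + g*v + 12*v^2)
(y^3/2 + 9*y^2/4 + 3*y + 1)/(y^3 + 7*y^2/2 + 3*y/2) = (y^2 + 4*y + 4)/(2*y*(y + 3))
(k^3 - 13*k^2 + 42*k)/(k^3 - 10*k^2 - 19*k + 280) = k*(k - 6)/(k^2 - 3*k - 40)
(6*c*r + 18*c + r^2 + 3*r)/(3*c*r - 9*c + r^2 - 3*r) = (6*c*r + 18*c + r^2 + 3*r)/(3*c*r - 9*c + r^2 - 3*r)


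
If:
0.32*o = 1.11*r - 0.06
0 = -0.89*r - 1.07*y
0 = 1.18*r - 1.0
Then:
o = 2.75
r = 0.85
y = -0.70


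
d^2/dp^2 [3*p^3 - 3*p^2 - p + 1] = 18*p - 6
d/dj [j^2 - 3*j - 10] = 2*j - 3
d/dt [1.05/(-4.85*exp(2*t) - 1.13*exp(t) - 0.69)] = (10.185*exp(t) + 1.1865)*exp(t)/(4.85*exp(2*t) + 1.13*exp(t) + 0.69)^2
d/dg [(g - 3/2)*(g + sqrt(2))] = 2*g - 3/2 + sqrt(2)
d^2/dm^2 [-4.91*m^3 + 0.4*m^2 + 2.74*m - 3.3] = 0.8 - 29.46*m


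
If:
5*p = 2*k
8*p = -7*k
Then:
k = 0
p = 0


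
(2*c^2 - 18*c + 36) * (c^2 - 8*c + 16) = 2*c^4 - 34*c^3 + 212*c^2 - 576*c + 576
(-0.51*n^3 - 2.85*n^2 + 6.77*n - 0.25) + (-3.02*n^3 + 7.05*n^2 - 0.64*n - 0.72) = -3.53*n^3 + 4.2*n^2 + 6.13*n - 0.97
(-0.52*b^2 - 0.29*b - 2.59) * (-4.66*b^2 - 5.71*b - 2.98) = 2.4232*b^4 + 4.3206*b^3 + 15.2749*b^2 + 15.6531*b + 7.7182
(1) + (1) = 2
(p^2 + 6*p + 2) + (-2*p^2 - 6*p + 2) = 4 - p^2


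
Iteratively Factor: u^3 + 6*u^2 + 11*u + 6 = (u + 2)*(u^2 + 4*u + 3) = (u + 2)*(u + 3)*(u + 1)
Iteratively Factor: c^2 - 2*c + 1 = (c - 1)*(c - 1)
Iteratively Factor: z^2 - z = (z - 1)*(z)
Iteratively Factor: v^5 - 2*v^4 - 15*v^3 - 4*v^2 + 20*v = (v - 5)*(v^4 + 3*v^3 - 4*v) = (v - 5)*(v + 2)*(v^3 + v^2 - 2*v) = v*(v - 5)*(v + 2)*(v^2 + v - 2) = v*(v - 5)*(v + 2)^2*(v - 1)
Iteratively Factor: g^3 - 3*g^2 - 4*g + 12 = (g - 3)*(g^2 - 4) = (g - 3)*(g + 2)*(g - 2)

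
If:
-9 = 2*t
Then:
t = -9/2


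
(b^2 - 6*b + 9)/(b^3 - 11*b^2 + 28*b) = (b^2 - 6*b + 9)/(b*(b^2 - 11*b + 28))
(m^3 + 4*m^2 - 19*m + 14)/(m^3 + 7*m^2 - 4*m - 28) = (m - 1)/(m + 2)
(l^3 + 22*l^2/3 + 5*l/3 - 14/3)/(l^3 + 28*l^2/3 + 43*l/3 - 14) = (l + 1)/(l + 3)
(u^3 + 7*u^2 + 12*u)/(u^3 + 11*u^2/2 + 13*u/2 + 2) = 2*u*(u + 3)/(2*u^2 + 3*u + 1)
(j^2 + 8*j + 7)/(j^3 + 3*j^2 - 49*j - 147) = (j + 1)/(j^2 - 4*j - 21)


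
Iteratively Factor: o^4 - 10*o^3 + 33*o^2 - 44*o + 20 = (o - 2)*(o^3 - 8*o^2 + 17*o - 10) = (o - 5)*(o - 2)*(o^2 - 3*o + 2) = (o - 5)*(o - 2)*(o - 1)*(o - 2)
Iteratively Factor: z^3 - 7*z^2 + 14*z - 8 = (z - 4)*(z^2 - 3*z + 2) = (z - 4)*(z - 1)*(z - 2)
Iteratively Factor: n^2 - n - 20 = (n - 5)*(n + 4)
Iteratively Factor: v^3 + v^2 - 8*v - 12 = (v + 2)*(v^2 - v - 6) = (v - 3)*(v + 2)*(v + 2)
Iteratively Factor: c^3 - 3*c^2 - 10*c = (c)*(c^2 - 3*c - 10) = c*(c + 2)*(c - 5)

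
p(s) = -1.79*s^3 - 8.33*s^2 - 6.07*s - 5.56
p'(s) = -5.37*s^2 - 16.66*s - 6.07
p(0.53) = -11.38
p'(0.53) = -16.41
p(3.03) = -150.22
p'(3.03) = -105.85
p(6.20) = -790.01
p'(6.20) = -315.78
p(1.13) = -25.64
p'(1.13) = -31.75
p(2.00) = -65.34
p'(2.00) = -60.87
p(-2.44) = -14.34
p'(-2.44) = 2.61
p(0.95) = -20.38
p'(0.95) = -26.74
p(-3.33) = -11.62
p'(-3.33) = -10.14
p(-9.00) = 679.25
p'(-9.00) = -291.10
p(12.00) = -4371.04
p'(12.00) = -979.27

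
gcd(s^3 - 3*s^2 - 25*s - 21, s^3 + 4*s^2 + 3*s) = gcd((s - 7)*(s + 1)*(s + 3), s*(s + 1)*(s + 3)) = s^2 + 4*s + 3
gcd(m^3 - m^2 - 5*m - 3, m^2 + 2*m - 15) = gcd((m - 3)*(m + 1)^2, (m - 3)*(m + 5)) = m - 3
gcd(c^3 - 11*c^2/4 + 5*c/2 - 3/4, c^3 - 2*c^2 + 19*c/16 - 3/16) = c^2 - 7*c/4 + 3/4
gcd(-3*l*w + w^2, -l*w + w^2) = w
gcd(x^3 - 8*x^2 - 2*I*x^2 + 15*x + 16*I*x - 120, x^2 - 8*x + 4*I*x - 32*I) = x - 8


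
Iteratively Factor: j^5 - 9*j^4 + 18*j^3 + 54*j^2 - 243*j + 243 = (j - 3)*(j^4 - 6*j^3 + 54*j - 81) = (j - 3)*(j + 3)*(j^3 - 9*j^2 + 27*j - 27) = (j - 3)^2*(j + 3)*(j^2 - 6*j + 9) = (j - 3)^3*(j + 3)*(j - 3)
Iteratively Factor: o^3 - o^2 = (o)*(o^2 - o) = o*(o - 1)*(o)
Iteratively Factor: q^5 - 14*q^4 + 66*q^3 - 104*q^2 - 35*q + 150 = (q - 5)*(q^4 - 9*q^3 + 21*q^2 + q - 30) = (q - 5)*(q - 2)*(q^3 - 7*q^2 + 7*q + 15) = (q - 5)*(q - 3)*(q - 2)*(q^2 - 4*q - 5) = (q - 5)*(q - 3)*(q - 2)*(q + 1)*(q - 5)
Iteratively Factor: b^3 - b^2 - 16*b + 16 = (b + 4)*(b^2 - 5*b + 4) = (b - 4)*(b + 4)*(b - 1)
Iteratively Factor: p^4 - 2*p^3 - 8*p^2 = (p)*(p^3 - 2*p^2 - 8*p) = p*(p + 2)*(p^2 - 4*p) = p*(p - 4)*(p + 2)*(p)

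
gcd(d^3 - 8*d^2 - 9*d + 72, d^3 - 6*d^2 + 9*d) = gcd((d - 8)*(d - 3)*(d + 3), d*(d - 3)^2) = d - 3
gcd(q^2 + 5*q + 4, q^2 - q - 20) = q + 4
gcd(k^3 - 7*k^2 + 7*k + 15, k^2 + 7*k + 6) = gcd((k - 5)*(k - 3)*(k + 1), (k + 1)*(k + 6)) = k + 1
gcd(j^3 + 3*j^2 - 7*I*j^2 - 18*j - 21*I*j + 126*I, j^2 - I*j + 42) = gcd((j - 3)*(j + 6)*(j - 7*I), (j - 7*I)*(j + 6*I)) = j - 7*I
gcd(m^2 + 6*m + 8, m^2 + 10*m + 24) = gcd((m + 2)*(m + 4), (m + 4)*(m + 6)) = m + 4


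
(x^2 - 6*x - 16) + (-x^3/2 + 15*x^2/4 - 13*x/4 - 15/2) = -x^3/2 + 19*x^2/4 - 37*x/4 - 47/2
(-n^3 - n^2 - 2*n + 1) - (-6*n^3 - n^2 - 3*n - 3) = 5*n^3 + n + 4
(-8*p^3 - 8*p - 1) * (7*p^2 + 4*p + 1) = -56*p^5 - 32*p^4 - 64*p^3 - 39*p^2 - 12*p - 1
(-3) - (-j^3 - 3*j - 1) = j^3 + 3*j - 2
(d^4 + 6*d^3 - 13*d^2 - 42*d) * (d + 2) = d^5 + 8*d^4 - d^3 - 68*d^2 - 84*d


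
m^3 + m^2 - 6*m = m*(m - 2)*(m + 3)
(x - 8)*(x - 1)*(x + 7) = x^3 - 2*x^2 - 55*x + 56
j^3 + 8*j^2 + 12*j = j*(j + 2)*(j + 6)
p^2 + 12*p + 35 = (p + 5)*(p + 7)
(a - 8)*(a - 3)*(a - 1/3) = a^3 - 34*a^2/3 + 83*a/3 - 8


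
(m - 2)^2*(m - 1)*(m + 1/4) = m^4 - 19*m^3/4 + 27*m^2/4 - 2*m - 1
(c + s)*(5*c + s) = 5*c^2 + 6*c*s + s^2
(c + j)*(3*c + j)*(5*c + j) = 15*c^3 + 23*c^2*j + 9*c*j^2 + j^3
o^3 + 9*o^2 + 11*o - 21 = (o - 1)*(o + 3)*(o + 7)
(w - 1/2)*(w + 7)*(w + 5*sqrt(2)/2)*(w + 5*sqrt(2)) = w^4 + 13*w^3/2 + 15*sqrt(2)*w^3/2 + 43*w^2/2 + 195*sqrt(2)*w^2/4 - 105*sqrt(2)*w/4 + 325*w/2 - 175/2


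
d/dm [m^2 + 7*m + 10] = 2*m + 7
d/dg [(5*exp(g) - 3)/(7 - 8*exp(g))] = 11*exp(g)/(8*exp(g) - 7)^2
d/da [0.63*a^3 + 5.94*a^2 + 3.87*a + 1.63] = 1.89*a^2 + 11.88*a + 3.87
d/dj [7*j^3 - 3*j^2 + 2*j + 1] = 21*j^2 - 6*j + 2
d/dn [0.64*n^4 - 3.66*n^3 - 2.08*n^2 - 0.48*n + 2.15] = 2.56*n^3 - 10.98*n^2 - 4.16*n - 0.48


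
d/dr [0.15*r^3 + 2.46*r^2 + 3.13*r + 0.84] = 0.45*r^2 + 4.92*r + 3.13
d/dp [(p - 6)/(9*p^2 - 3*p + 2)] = (-9*p^2 + 108*p - 16)/(81*p^4 - 54*p^3 + 45*p^2 - 12*p + 4)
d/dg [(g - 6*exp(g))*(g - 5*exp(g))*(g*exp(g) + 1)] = (g + 1)*(g - 6*exp(g))*(g - 5*exp(g))*exp(g) - (g - 6*exp(g))*(g*exp(g) + 1)*(5*exp(g) - 1) - (g - 5*exp(g))*(g*exp(g) + 1)*(6*exp(g) - 1)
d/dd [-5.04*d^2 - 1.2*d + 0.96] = -10.08*d - 1.2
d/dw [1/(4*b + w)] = -1/(4*b + w)^2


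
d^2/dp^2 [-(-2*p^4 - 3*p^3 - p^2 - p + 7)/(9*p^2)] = 2*(2*p^4 + p - 21)/(9*p^4)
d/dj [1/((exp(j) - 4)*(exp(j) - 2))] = 2*(3 - exp(j))*exp(j)/(exp(4*j) - 12*exp(3*j) + 52*exp(2*j) - 96*exp(j) + 64)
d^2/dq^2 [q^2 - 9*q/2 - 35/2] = 2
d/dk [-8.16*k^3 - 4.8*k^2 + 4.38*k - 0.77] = -24.48*k^2 - 9.6*k + 4.38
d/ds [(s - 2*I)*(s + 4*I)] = 2*s + 2*I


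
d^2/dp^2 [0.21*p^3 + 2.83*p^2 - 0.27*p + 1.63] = 1.26*p + 5.66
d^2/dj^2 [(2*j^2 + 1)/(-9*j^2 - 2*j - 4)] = 18*j*(4*j^2 - 3*j - 6)/(729*j^6 + 486*j^5 + 1080*j^4 + 440*j^3 + 480*j^2 + 96*j + 64)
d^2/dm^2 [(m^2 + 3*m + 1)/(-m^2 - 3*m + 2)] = 6*(-3*m^2 - 9*m - 11)/(m^6 + 9*m^5 + 21*m^4 - 9*m^3 - 42*m^2 + 36*m - 8)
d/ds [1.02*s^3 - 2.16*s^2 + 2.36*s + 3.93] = 3.06*s^2 - 4.32*s + 2.36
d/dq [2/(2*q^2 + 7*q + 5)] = 2*(-4*q - 7)/(2*q^2 + 7*q + 5)^2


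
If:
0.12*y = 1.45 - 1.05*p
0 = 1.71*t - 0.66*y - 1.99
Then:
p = 1.38095238095238 - 0.114285714285714*y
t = 0.385964912280702*y + 1.16374269005848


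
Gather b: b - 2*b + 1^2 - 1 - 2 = -b - 2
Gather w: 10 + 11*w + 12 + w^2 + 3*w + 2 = w^2 + 14*w + 24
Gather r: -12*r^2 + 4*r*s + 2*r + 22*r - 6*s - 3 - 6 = -12*r^2 + r*(4*s + 24) - 6*s - 9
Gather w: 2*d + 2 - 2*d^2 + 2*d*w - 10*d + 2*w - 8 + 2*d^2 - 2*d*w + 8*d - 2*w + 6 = 0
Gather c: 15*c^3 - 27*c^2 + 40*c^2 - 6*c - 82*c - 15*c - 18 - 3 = 15*c^3 + 13*c^2 - 103*c - 21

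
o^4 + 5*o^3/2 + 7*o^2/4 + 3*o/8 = o*(o + 1/2)^2*(o + 3/2)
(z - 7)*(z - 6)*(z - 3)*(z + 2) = z^4 - 14*z^3 + 49*z^2 + 36*z - 252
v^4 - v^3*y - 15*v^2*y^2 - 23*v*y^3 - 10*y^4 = (v - 5*y)*(v + y)^2*(v + 2*y)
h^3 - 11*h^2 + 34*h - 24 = (h - 6)*(h - 4)*(h - 1)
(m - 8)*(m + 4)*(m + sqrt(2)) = m^3 - 4*m^2 + sqrt(2)*m^2 - 32*m - 4*sqrt(2)*m - 32*sqrt(2)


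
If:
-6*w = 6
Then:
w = -1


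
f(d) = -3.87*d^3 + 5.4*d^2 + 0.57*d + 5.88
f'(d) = -11.61*d^2 + 10.8*d + 0.57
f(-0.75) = 10.12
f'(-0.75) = -14.06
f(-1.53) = 31.51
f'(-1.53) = -43.13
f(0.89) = 7.94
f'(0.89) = 0.99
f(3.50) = -91.90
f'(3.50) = -103.85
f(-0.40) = 6.76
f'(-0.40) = -5.61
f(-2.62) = 111.06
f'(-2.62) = -107.42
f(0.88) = 7.93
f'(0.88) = 1.08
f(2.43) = -16.38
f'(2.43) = -41.74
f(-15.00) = 14273.58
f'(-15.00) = -2773.68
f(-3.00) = 157.26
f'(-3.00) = -136.32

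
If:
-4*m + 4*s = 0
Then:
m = s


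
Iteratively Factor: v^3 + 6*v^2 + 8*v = (v)*(v^2 + 6*v + 8) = v*(v + 4)*(v + 2)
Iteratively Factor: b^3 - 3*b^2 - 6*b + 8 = (b - 4)*(b^2 + b - 2) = (b - 4)*(b + 2)*(b - 1)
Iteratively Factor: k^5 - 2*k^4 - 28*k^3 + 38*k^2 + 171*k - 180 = (k + 4)*(k^4 - 6*k^3 - 4*k^2 + 54*k - 45) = (k - 5)*(k + 4)*(k^3 - k^2 - 9*k + 9) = (k - 5)*(k + 3)*(k + 4)*(k^2 - 4*k + 3) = (k - 5)*(k - 1)*(k + 3)*(k + 4)*(k - 3)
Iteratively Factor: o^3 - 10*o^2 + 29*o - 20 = (o - 1)*(o^2 - 9*o + 20) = (o - 4)*(o - 1)*(o - 5)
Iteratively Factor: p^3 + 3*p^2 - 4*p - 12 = (p + 2)*(p^2 + p - 6) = (p - 2)*(p + 2)*(p + 3)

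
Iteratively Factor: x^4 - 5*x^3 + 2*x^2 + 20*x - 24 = (x - 3)*(x^3 - 2*x^2 - 4*x + 8) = (x - 3)*(x - 2)*(x^2 - 4) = (x - 3)*(x - 2)^2*(x + 2)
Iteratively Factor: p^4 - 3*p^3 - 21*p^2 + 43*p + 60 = (p + 4)*(p^3 - 7*p^2 + 7*p + 15) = (p + 1)*(p + 4)*(p^2 - 8*p + 15) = (p - 5)*(p + 1)*(p + 4)*(p - 3)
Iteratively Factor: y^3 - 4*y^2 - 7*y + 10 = (y - 1)*(y^2 - 3*y - 10) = (y - 5)*(y - 1)*(y + 2)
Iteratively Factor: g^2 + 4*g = (g + 4)*(g)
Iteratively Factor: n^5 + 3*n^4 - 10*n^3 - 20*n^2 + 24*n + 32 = (n + 1)*(n^4 + 2*n^3 - 12*n^2 - 8*n + 32) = (n - 2)*(n + 1)*(n^3 + 4*n^2 - 4*n - 16) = (n - 2)*(n + 1)*(n + 4)*(n^2 - 4) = (n - 2)*(n + 1)*(n + 2)*(n + 4)*(n - 2)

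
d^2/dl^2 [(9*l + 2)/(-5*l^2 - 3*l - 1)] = 2*(-(9*l + 2)*(10*l + 3)^2 + (135*l + 37)*(5*l^2 + 3*l + 1))/(5*l^2 + 3*l + 1)^3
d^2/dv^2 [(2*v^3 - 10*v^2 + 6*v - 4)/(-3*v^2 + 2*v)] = 4*(-v^3 + 54*v^2 - 36*v + 8)/(v^3*(27*v^3 - 54*v^2 + 36*v - 8))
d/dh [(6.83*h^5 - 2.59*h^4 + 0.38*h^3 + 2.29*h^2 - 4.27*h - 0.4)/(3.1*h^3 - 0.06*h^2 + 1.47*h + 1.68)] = (42.346*h^7 - 9.2584*h^6 + 40.4712*h^5 + 38.8283*h^4 + 10.1864*h^3 + 8.7453*h^2 + 7.6464*h - 6.5856)/(9.61*h^6 - 0.372*h^5 + 9.1176*h^4 + 10.2396*h^3 + 1.9593*h^2 + 4.9392*h + 2.8224)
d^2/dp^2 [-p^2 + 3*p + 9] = -2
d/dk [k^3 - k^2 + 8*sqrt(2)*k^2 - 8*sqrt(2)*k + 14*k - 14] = 3*k^2 - 2*k + 16*sqrt(2)*k - 8*sqrt(2) + 14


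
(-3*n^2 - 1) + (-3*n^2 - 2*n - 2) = -6*n^2 - 2*n - 3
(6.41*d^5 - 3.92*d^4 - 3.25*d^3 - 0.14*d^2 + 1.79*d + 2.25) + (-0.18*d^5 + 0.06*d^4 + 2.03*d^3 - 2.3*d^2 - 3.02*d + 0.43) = 6.23*d^5 - 3.86*d^4 - 1.22*d^3 - 2.44*d^2 - 1.23*d + 2.68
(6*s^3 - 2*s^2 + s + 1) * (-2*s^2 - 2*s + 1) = -12*s^5 - 8*s^4 + 8*s^3 - 6*s^2 - s + 1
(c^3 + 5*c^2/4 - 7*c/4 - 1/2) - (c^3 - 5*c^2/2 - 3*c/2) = 15*c^2/4 - c/4 - 1/2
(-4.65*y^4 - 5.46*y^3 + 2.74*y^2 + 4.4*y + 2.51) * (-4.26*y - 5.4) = 19.809*y^5 + 48.3696*y^4 + 17.8116*y^3 - 33.54*y^2 - 34.4526*y - 13.554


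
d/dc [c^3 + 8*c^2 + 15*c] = 3*c^2 + 16*c + 15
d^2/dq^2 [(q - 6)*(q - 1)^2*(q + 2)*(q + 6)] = 20*q^3 - 234*q + 4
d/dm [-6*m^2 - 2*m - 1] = -12*m - 2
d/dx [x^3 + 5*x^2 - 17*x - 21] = 3*x^2 + 10*x - 17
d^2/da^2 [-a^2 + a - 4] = -2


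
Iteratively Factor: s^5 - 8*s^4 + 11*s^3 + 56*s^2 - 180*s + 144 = (s - 2)*(s^4 - 6*s^3 - s^2 + 54*s - 72) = (s - 2)^2*(s^3 - 4*s^2 - 9*s + 36) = (s - 2)^2*(s + 3)*(s^2 - 7*s + 12) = (s - 4)*(s - 2)^2*(s + 3)*(s - 3)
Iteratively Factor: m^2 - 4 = (m + 2)*(m - 2)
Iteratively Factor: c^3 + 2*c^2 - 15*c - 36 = (c + 3)*(c^2 - c - 12) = (c - 4)*(c + 3)*(c + 3)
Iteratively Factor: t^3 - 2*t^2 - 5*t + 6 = (t + 2)*(t^2 - 4*t + 3) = (t - 3)*(t + 2)*(t - 1)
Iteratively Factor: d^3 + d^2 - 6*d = (d - 2)*(d^2 + 3*d) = d*(d - 2)*(d + 3)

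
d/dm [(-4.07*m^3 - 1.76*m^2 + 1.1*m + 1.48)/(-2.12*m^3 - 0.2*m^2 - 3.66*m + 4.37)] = (-2.9172*m^4 + 34.4564*m^3 - 37.2833*m^2 - 14.7904*m + 10.2238)/(4.4944*m^6 + 0.848*m^5 + 15.5584*m^4 - 17.0648*m^3 + 11.6476*m^2 - 31.9884*m + 19.0969)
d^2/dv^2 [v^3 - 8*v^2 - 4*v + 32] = 6*v - 16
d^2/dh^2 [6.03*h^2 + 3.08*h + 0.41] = 12.0600000000000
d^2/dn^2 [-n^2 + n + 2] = -2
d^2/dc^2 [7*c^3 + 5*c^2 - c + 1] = 42*c + 10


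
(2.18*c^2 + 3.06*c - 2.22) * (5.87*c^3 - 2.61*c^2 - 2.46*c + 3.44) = 12.7966*c^5 + 12.2724*c^4 - 26.3808*c^3 + 5.7658*c^2 + 15.9876*c - 7.6368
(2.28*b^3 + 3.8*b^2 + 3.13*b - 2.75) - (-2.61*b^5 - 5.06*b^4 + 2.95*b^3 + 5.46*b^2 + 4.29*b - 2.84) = 2.61*b^5 + 5.06*b^4 - 0.67*b^3 - 1.66*b^2 - 1.16*b + 0.0899999999999999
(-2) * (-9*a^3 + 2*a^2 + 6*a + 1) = 18*a^3 - 4*a^2 - 12*a - 2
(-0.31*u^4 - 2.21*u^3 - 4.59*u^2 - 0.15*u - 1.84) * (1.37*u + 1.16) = -0.4247*u^5 - 3.3873*u^4 - 8.8519*u^3 - 5.5299*u^2 - 2.6948*u - 2.1344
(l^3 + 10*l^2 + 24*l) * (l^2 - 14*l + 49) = l^5 - 4*l^4 - 67*l^3 + 154*l^2 + 1176*l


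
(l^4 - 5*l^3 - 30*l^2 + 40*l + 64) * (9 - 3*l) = -3*l^5 + 24*l^4 + 45*l^3 - 390*l^2 + 168*l + 576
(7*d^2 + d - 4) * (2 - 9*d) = -63*d^3 + 5*d^2 + 38*d - 8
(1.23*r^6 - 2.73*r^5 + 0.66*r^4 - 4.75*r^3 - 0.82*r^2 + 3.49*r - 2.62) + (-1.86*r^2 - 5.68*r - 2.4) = 1.23*r^6 - 2.73*r^5 + 0.66*r^4 - 4.75*r^3 - 2.68*r^2 - 2.19*r - 5.02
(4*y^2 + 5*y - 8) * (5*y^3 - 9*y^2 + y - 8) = 20*y^5 - 11*y^4 - 81*y^3 + 45*y^2 - 48*y + 64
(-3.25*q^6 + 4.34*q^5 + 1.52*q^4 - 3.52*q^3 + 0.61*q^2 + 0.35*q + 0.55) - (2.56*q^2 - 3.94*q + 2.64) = -3.25*q^6 + 4.34*q^5 + 1.52*q^4 - 3.52*q^3 - 1.95*q^2 + 4.29*q - 2.09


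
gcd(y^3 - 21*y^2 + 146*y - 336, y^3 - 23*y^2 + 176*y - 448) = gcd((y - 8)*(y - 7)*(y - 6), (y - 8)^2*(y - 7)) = y^2 - 15*y + 56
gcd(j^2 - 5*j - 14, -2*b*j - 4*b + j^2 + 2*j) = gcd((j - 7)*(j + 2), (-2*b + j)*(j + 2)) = j + 2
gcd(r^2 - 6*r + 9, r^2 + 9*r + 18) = 1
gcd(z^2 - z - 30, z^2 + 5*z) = z + 5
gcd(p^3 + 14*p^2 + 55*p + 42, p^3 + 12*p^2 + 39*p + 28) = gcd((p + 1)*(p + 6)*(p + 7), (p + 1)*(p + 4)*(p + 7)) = p^2 + 8*p + 7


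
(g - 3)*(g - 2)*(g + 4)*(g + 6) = g^4 + 5*g^3 - 20*g^2 - 60*g + 144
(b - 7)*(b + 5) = b^2 - 2*b - 35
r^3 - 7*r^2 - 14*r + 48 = (r - 8)*(r - 2)*(r + 3)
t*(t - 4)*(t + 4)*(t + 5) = t^4 + 5*t^3 - 16*t^2 - 80*t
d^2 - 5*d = d*(d - 5)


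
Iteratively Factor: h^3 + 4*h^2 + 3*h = (h + 1)*(h^2 + 3*h) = h*(h + 1)*(h + 3)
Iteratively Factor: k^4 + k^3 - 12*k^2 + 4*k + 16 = (k + 4)*(k^3 - 3*k^2 + 4) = (k - 2)*(k + 4)*(k^2 - k - 2) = (k - 2)*(k + 1)*(k + 4)*(k - 2)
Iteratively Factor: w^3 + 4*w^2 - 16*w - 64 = (w - 4)*(w^2 + 8*w + 16) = (w - 4)*(w + 4)*(w + 4)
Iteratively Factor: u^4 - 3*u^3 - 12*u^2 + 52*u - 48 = (u + 4)*(u^3 - 7*u^2 + 16*u - 12) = (u - 2)*(u + 4)*(u^2 - 5*u + 6) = (u - 2)^2*(u + 4)*(u - 3)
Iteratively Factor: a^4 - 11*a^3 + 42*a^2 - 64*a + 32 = (a - 4)*(a^3 - 7*a^2 + 14*a - 8) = (a - 4)*(a - 2)*(a^2 - 5*a + 4) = (a - 4)^2*(a - 2)*(a - 1)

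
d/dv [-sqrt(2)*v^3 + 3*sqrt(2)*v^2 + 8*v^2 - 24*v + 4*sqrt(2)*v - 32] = -3*sqrt(2)*v^2 + 6*sqrt(2)*v + 16*v - 24 + 4*sqrt(2)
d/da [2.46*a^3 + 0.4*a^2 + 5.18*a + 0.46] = 7.38*a^2 + 0.8*a + 5.18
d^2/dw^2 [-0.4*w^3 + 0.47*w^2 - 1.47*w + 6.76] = 0.94 - 2.4*w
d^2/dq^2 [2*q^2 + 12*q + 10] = 4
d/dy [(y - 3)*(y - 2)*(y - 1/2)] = 3*y^2 - 11*y + 17/2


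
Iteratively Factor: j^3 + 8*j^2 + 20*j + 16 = (j + 2)*(j^2 + 6*j + 8) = (j + 2)*(j + 4)*(j + 2)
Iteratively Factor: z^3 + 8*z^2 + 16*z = (z + 4)*(z^2 + 4*z) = z*(z + 4)*(z + 4)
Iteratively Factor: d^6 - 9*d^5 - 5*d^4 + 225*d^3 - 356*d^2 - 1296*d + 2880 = (d - 4)*(d^5 - 5*d^4 - 25*d^3 + 125*d^2 + 144*d - 720) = (d - 5)*(d - 4)*(d^4 - 25*d^2 + 144) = (d - 5)*(d - 4)*(d + 4)*(d^3 - 4*d^2 - 9*d + 36) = (d - 5)*(d - 4)*(d + 3)*(d + 4)*(d^2 - 7*d + 12) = (d - 5)*(d - 4)*(d - 3)*(d + 3)*(d + 4)*(d - 4)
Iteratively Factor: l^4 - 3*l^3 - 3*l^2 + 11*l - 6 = (l - 3)*(l^3 - 3*l + 2) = (l - 3)*(l - 1)*(l^2 + l - 2) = (l - 3)*(l - 1)^2*(l + 2)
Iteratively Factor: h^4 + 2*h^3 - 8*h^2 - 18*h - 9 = (h + 1)*(h^3 + h^2 - 9*h - 9) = (h + 1)^2*(h^2 - 9) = (h + 1)^2*(h + 3)*(h - 3)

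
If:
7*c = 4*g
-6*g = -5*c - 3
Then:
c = 6/11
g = 21/22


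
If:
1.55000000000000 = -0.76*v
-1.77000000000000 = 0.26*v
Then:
No Solution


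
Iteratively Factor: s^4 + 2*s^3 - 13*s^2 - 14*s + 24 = (s + 2)*(s^3 - 13*s + 12) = (s - 1)*(s + 2)*(s^2 + s - 12) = (s - 3)*(s - 1)*(s + 2)*(s + 4)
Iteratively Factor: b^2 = (b)*(b)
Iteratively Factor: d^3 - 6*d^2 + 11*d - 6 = (d - 1)*(d^2 - 5*d + 6) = (d - 3)*(d - 1)*(d - 2)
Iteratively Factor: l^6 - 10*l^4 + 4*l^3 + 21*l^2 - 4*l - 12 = (l + 1)*(l^5 - l^4 - 9*l^3 + 13*l^2 + 8*l - 12) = (l - 2)*(l + 1)*(l^4 + l^3 - 7*l^2 - l + 6) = (l - 2)*(l + 1)^2*(l^3 - 7*l + 6) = (l - 2)*(l - 1)*(l + 1)^2*(l^2 + l - 6) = (l - 2)*(l - 1)*(l + 1)^2*(l + 3)*(l - 2)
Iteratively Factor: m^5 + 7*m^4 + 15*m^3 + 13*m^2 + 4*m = (m + 1)*(m^4 + 6*m^3 + 9*m^2 + 4*m) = (m + 1)^2*(m^3 + 5*m^2 + 4*m) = m*(m + 1)^2*(m^2 + 5*m + 4) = m*(m + 1)^2*(m + 4)*(m + 1)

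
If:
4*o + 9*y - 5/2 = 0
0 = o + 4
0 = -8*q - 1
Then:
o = -4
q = -1/8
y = 37/18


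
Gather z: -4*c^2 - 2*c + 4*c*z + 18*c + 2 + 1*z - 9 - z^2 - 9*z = -4*c^2 + 16*c - z^2 + z*(4*c - 8) - 7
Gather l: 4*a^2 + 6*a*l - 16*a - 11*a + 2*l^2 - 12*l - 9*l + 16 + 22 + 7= 4*a^2 - 27*a + 2*l^2 + l*(6*a - 21) + 45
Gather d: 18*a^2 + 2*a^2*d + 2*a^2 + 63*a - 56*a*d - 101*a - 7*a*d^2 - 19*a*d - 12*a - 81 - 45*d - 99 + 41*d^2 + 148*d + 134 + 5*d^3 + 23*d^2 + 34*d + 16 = 20*a^2 - 50*a + 5*d^3 + d^2*(64 - 7*a) + d*(2*a^2 - 75*a + 137) - 30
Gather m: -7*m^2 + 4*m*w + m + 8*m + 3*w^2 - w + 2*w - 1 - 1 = -7*m^2 + m*(4*w + 9) + 3*w^2 + w - 2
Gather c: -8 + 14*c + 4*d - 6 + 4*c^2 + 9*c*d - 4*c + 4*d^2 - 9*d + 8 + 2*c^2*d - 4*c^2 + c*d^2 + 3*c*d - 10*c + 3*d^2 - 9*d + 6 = 2*c^2*d + c*(d^2 + 12*d) + 7*d^2 - 14*d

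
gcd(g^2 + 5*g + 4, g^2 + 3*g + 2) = g + 1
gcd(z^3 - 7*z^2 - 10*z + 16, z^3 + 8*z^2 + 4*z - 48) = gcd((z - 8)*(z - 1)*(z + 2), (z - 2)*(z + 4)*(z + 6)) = 1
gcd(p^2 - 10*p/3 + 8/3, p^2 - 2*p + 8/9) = p - 4/3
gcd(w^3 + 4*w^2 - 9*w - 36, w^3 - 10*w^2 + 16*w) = 1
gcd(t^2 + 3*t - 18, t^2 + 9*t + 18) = t + 6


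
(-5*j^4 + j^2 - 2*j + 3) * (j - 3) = -5*j^5 + 15*j^4 + j^3 - 5*j^2 + 9*j - 9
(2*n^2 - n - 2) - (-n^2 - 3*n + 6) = 3*n^2 + 2*n - 8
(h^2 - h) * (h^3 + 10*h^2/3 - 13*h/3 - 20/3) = h^5 + 7*h^4/3 - 23*h^3/3 - 7*h^2/3 + 20*h/3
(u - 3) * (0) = 0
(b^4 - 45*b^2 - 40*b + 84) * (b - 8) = b^5 - 8*b^4 - 45*b^3 + 320*b^2 + 404*b - 672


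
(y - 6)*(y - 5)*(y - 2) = y^3 - 13*y^2 + 52*y - 60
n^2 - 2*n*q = n*(n - 2*q)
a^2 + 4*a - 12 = (a - 2)*(a + 6)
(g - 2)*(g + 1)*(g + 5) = g^3 + 4*g^2 - 7*g - 10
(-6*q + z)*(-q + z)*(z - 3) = 6*q^2*z - 18*q^2 - 7*q*z^2 + 21*q*z + z^3 - 3*z^2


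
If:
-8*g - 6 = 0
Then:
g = -3/4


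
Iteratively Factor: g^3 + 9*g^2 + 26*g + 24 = (g + 2)*(g^2 + 7*g + 12) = (g + 2)*(g + 4)*(g + 3)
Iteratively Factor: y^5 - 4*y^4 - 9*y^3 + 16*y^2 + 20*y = (y + 2)*(y^4 - 6*y^3 + 3*y^2 + 10*y) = (y + 1)*(y + 2)*(y^3 - 7*y^2 + 10*y) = (y - 5)*(y + 1)*(y + 2)*(y^2 - 2*y) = y*(y - 5)*(y + 1)*(y + 2)*(y - 2)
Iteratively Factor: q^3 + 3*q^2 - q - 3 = (q - 1)*(q^2 + 4*q + 3) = (q - 1)*(q + 3)*(q + 1)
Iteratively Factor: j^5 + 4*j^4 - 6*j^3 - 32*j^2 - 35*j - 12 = (j + 1)*(j^4 + 3*j^3 - 9*j^2 - 23*j - 12) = (j - 3)*(j + 1)*(j^3 + 6*j^2 + 9*j + 4) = (j - 3)*(j + 1)^2*(j^2 + 5*j + 4) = (j - 3)*(j + 1)^3*(j + 4)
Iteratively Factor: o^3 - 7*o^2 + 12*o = (o - 3)*(o^2 - 4*o) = (o - 4)*(o - 3)*(o)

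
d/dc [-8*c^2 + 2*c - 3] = 2 - 16*c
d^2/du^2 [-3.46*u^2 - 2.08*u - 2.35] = -6.92000000000000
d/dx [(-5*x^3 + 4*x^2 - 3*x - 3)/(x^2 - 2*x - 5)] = (-5*x^4 + 20*x^3 + 70*x^2 - 34*x + 9)/(x^4 - 4*x^3 - 6*x^2 + 20*x + 25)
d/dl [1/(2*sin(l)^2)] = -cos(l)/sin(l)^3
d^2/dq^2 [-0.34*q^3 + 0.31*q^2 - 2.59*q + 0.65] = 0.62 - 2.04*q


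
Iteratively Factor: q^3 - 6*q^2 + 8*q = (q)*(q^2 - 6*q + 8) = q*(q - 4)*(q - 2)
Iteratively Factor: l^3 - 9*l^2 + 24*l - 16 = (l - 1)*(l^2 - 8*l + 16) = (l - 4)*(l - 1)*(l - 4)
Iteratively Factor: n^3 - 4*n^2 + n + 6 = (n - 3)*(n^2 - n - 2) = (n - 3)*(n + 1)*(n - 2)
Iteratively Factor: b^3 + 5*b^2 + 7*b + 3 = (b + 1)*(b^2 + 4*b + 3) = (b + 1)*(b + 3)*(b + 1)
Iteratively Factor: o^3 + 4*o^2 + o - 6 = (o + 3)*(o^2 + o - 2) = (o - 1)*(o + 3)*(o + 2)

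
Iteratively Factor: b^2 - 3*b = (b - 3)*(b)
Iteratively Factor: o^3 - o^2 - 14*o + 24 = (o - 2)*(o^2 + o - 12) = (o - 3)*(o - 2)*(o + 4)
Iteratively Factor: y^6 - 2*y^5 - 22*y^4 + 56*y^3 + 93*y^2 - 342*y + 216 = (y - 1)*(y^5 - y^4 - 23*y^3 + 33*y^2 + 126*y - 216) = (y - 1)*(y + 4)*(y^4 - 5*y^3 - 3*y^2 + 45*y - 54) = (y - 3)*(y - 1)*(y + 4)*(y^3 - 2*y^2 - 9*y + 18) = (y - 3)*(y - 2)*(y - 1)*(y + 4)*(y^2 - 9) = (y - 3)*(y - 2)*(y - 1)*(y + 3)*(y + 4)*(y - 3)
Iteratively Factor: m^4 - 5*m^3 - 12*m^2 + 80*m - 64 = (m - 4)*(m^3 - m^2 - 16*m + 16) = (m - 4)*(m + 4)*(m^2 - 5*m + 4) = (m - 4)^2*(m + 4)*(m - 1)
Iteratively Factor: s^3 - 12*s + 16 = (s + 4)*(s^2 - 4*s + 4) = (s - 2)*(s + 4)*(s - 2)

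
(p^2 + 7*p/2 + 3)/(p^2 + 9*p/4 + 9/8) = 4*(p + 2)/(4*p + 3)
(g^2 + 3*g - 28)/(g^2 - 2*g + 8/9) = 9*(g^2 + 3*g - 28)/(9*g^2 - 18*g + 8)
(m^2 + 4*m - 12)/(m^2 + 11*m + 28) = (m^2 + 4*m - 12)/(m^2 + 11*m + 28)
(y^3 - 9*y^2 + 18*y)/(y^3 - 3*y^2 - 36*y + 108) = y/(y + 6)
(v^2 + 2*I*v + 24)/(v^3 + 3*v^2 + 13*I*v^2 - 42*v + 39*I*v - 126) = (v - 4*I)/(v^2 + v*(3 + 7*I) + 21*I)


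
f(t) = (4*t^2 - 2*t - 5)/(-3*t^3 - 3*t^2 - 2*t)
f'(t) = (8*t - 2)/(-3*t^3 - 3*t^2 - 2*t) + (4*t^2 - 2*t - 5)*(9*t^2 + 6*t + 2)/(-3*t^3 - 3*t^2 - 2*t)^2 = (12*t^4 - 12*t^3 - 59*t^2 - 30*t - 10)/(t^2*(9*t^4 + 18*t^3 + 21*t^2 + 12*t + 4))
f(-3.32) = 0.55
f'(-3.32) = 0.19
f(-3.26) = 0.56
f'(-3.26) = 0.20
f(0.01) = 247.23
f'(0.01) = -25001.50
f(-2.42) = 0.78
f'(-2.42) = 0.34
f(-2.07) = 0.91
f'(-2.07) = 0.39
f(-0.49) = -4.99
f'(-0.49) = -19.62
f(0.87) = 0.62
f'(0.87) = -2.28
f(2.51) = -0.21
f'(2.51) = -0.03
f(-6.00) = 0.27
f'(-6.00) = 0.05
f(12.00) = -0.10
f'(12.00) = 0.01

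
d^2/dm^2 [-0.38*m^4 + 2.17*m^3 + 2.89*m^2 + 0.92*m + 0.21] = -4.56*m^2 + 13.02*m + 5.78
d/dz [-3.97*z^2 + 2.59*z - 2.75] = 2.59 - 7.94*z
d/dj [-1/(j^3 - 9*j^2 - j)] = (3*j^2 - 18*j - 1)/(j^2*(-j^2 + 9*j + 1)^2)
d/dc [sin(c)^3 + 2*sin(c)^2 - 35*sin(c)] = (3*sin(c)^2 + 4*sin(c) - 35)*cos(c)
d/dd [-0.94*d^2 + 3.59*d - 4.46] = 3.59 - 1.88*d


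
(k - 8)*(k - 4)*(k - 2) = k^3 - 14*k^2 + 56*k - 64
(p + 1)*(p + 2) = p^2 + 3*p + 2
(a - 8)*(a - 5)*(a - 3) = a^3 - 16*a^2 + 79*a - 120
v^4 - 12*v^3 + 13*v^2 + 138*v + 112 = (v - 8)*(v - 7)*(v + 1)*(v + 2)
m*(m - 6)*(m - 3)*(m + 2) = m^4 - 7*m^3 + 36*m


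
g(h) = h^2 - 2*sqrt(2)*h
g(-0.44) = 1.44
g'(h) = 2*h - 2*sqrt(2)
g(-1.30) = 5.37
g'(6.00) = 9.17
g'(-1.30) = -5.43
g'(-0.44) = -3.71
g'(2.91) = 2.99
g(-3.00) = 17.49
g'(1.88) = 0.93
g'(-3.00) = -8.83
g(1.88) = -1.78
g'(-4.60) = -12.03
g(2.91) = 0.24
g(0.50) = -1.16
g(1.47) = -2.00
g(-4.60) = 34.17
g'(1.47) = 0.11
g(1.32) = -1.99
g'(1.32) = -0.19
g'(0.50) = -1.83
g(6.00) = 19.03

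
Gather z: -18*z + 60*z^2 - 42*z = 60*z^2 - 60*z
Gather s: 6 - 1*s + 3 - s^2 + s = 9 - s^2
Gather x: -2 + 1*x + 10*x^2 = 10*x^2 + x - 2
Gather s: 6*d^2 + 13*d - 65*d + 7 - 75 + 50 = 6*d^2 - 52*d - 18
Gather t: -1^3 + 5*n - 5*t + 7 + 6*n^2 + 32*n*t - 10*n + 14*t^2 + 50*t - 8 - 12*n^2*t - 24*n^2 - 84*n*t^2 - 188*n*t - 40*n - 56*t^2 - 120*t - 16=-18*n^2 - 45*n + t^2*(-84*n - 42) + t*(-12*n^2 - 156*n - 75) - 18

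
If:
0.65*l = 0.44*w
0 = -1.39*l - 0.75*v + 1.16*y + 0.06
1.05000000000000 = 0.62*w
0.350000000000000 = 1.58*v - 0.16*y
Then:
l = 1.15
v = 0.38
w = 1.69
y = 1.57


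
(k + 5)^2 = k^2 + 10*k + 25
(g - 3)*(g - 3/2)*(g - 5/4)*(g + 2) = g^4 - 15*g^3/4 - 11*g^2/8 + 117*g/8 - 45/4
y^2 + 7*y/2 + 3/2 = (y + 1/2)*(y + 3)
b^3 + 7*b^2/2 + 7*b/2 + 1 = (b + 1/2)*(b + 1)*(b + 2)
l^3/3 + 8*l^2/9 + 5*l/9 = l*(l/3 + 1/3)*(l + 5/3)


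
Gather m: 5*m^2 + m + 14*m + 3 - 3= 5*m^2 + 15*m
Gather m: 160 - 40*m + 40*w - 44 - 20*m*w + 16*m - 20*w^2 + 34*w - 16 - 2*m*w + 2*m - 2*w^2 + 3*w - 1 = m*(-22*w - 22) - 22*w^2 + 77*w + 99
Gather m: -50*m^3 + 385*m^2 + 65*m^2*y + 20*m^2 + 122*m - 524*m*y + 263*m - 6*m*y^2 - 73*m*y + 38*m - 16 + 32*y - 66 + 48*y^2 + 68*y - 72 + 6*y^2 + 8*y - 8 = -50*m^3 + m^2*(65*y + 405) + m*(-6*y^2 - 597*y + 423) + 54*y^2 + 108*y - 162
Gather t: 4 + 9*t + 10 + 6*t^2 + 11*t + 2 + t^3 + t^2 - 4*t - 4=t^3 + 7*t^2 + 16*t + 12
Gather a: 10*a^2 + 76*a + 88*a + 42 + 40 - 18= 10*a^2 + 164*a + 64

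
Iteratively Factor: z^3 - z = (z + 1)*(z^2 - z) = (z - 1)*(z + 1)*(z)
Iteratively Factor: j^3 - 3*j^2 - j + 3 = (j - 1)*(j^2 - 2*j - 3) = (j - 3)*(j - 1)*(j + 1)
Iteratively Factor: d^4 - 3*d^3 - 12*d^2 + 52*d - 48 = (d - 2)*(d^3 - d^2 - 14*d + 24) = (d - 2)^2*(d^2 + d - 12) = (d - 3)*(d - 2)^2*(d + 4)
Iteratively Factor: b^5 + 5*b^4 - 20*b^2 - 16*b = (b + 1)*(b^4 + 4*b^3 - 4*b^2 - 16*b) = b*(b + 1)*(b^3 + 4*b^2 - 4*b - 16) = b*(b + 1)*(b + 4)*(b^2 - 4) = b*(b - 2)*(b + 1)*(b + 4)*(b + 2)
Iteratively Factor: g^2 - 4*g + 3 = (g - 1)*(g - 3)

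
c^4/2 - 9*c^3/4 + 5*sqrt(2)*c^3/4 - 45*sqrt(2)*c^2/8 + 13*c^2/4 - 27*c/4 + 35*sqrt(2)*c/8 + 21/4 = (c/2 + sqrt(2)/2)*(c - 7/2)*(c - 1)*(c + 3*sqrt(2)/2)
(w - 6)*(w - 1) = w^2 - 7*w + 6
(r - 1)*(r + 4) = r^2 + 3*r - 4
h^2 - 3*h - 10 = (h - 5)*(h + 2)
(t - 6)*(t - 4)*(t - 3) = t^3 - 13*t^2 + 54*t - 72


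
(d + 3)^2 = d^2 + 6*d + 9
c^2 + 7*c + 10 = (c + 2)*(c + 5)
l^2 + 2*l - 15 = (l - 3)*(l + 5)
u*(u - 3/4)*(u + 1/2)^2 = u^4 + u^3/4 - u^2/2 - 3*u/16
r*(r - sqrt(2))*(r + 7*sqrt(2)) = r^3 + 6*sqrt(2)*r^2 - 14*r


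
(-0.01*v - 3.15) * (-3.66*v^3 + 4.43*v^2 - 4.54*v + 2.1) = 0.0366*v^4 + 11.4847*v^3 - 13.9091*v^2 + 14.28*v - 6.615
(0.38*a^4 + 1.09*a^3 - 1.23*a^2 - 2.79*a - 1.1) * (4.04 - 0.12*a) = -0.0456*a^5 + 1.4044*a^4 + 4.5512*a^3 - 4.6344*a^2 - 11.1396*a - 4.444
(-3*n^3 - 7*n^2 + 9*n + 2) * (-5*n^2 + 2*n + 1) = 15*n^5 + 29*n^4 - 62*n^3 + n^2 + 13*n + 2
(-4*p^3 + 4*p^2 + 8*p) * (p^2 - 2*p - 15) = -4*p^5 + 12*p^4 + 60*p^3 - 76*p^2 - 120*p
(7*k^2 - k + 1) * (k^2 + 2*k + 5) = 7*k^4 + 13*k^3 + 34*k^2 - 3*k + 5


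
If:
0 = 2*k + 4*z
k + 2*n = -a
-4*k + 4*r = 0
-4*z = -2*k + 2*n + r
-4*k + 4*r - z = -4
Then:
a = 32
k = -8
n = -12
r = -8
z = 4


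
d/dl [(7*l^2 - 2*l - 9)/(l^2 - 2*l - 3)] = -12/(l^2 - 6*l + 9)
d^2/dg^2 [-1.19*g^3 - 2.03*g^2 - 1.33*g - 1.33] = -7.14*g - 4.06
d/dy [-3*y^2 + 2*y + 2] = 2 - 6*y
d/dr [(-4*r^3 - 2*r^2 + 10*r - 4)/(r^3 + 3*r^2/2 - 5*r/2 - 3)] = 8*(-2*r^2 + 8*r - 5)/(4*r^4 - 4*r^3 - 11*r^2 + 6*r + 9)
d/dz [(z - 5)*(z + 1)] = 2*z - 4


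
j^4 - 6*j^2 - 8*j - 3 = (j - 3)*(j + 1)^3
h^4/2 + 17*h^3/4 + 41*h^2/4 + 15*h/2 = h*(h/2 + 1)*(h + 3/2)*(h + 5)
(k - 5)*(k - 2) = k^2 - 7*k + 10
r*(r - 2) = r^2 - 2*r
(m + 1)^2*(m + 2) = m^3 + 4*m^2 + 5*m + 2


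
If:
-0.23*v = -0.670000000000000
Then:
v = 2.91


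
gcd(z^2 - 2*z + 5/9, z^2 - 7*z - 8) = 1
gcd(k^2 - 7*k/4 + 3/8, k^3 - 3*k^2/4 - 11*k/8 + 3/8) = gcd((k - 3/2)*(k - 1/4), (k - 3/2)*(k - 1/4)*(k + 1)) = k^2 - 7*k/4 + 3/8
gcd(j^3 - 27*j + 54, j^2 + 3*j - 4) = 1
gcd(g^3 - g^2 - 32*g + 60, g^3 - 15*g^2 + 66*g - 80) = g^2 - 7*g + 10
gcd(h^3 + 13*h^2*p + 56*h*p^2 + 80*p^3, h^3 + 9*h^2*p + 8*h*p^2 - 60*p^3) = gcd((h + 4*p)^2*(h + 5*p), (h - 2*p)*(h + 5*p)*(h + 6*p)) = h + 5*p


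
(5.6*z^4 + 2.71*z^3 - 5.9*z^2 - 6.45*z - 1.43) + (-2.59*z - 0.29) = 5.6*z^4 + 2.71*z^3 - 5.9*z^2 - 9.04*z - 1.72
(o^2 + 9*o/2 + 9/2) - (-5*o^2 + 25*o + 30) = 6*o^2 - 41*o/2 - 51/2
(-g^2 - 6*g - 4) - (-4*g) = -g^2 - 2*g - 4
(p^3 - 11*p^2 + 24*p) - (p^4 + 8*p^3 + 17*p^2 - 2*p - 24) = -p^4 - 7*p^3 - 28*p^2 + 26*p + 24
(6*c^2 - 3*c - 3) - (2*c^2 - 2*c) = 4*c^2 - c - 3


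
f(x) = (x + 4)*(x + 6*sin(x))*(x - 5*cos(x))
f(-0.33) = 42.24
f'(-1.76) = 73.55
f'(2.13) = 202.23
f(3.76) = 17.12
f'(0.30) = -116.78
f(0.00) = 0.00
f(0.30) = -39.91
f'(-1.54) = 81.95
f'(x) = (x + 4)*(x + 6*sin(x))*(5*sin(x) + 1) + (x + 4)*(x - 5*cos(x))*(6*cos(x) + 1) + (x + 6*sin(x))*(x - 5*cos(x))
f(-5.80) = -55.46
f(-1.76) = 14.05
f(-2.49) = -13.75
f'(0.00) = -140.00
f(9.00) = 2021.76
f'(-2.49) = 1.24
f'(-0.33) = -107.30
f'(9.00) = -175.16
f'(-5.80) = 165.05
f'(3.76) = -238.35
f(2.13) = 211.55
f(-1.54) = 31.41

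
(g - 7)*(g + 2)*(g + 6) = g^3 + g^2 - 44*g - 84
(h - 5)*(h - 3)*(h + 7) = h^3 - h^2 - 41*h + 105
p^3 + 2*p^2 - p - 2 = (p - 1)*(p + 1)*(p + 2)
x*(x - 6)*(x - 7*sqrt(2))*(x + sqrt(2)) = x^4 - 6*sqrt(2)*x^3 - 6*x^3 - 14*x^2 + 36*sqrt(2)*x^2 + 84*x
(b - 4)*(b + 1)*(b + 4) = b^3 + b^2 - 16*b - 16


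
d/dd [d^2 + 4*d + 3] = 2*d + 4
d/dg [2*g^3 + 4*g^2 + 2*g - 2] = 6*g^2 + 8*g + 2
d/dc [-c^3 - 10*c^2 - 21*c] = -3*c^2 - 20*c - 21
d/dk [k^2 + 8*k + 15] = 2*k + 8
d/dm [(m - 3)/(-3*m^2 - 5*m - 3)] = (-3*m^2 - 5*m + (m - 3)*(6*m + 5) - 3)/(3*m^2 + 5*m + 3)^2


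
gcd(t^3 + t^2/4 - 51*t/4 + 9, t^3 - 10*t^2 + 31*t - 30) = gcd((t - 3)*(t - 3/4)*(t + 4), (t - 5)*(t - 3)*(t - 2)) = t - 3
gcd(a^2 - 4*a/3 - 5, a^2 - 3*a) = a - 3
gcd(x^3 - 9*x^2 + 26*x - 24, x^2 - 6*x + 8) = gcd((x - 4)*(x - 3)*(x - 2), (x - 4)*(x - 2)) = x^2 - 6*x + 8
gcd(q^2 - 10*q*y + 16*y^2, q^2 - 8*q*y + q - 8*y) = -q + 8*y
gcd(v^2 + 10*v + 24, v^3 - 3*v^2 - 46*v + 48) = v + 6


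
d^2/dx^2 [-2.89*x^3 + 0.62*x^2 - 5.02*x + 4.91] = 1.24 - 17.34*x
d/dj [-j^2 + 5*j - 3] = 5 - 2*j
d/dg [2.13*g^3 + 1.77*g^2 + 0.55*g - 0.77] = 6.39*g^2 + 3.54*g + 0.55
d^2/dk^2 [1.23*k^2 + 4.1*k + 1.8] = 2.46000000000000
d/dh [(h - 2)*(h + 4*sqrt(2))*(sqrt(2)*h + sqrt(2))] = 3*sqrt(2)*h^2 - 2*sqrt(2)*h + 16*h - 8 - 2*sqrt(2)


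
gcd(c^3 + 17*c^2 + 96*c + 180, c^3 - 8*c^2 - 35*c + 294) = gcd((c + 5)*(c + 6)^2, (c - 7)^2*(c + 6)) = c + 6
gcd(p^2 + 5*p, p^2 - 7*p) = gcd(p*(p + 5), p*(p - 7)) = p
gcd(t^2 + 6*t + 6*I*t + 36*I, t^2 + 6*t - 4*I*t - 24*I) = t + 6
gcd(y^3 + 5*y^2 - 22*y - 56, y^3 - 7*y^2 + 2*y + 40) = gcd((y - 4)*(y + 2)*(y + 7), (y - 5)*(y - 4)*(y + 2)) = y^2 - 2*y - 8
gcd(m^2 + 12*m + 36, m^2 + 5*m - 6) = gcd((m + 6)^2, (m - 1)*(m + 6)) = m + 6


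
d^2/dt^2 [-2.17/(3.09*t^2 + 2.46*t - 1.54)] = (41.438754*t^2 + 32.990076*t - 2.17*(6.18*t + 2.46)*(12.36*t + 4.92) - 20.652324)/(3.09*t^2 + 2.46*t - 1.54)^3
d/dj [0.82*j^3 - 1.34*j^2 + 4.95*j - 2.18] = 2.46*j^2 - 2.68*j + 4.95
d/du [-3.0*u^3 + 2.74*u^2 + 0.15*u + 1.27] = -9.0*u^2 + 5.48*u + 0.15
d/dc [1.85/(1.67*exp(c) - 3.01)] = -3.0895*exp(c)/(1.67*exp(c) - 3.01)^2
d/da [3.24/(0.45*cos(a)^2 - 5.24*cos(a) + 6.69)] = (2.916*cos(a) - 16.9776)*sin(a)/(0.45*cos(a)^2 - 5.24*cos(a) + 6.69)^2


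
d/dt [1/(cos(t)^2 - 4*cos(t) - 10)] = 2*(cos(t) - 2)*sin(t)/(sin(t)^2 + 4*cos(t) + 9)^2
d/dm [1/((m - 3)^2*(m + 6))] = -(3*m + 9)/((m - 3)^3*(m + 6)^2)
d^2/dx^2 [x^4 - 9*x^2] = 12*x^2 - 18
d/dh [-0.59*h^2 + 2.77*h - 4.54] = 2.77 - 1.18*h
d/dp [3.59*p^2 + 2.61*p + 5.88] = 7.18*p + 2.61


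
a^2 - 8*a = a*(a - 8)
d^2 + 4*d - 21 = (d - 3)*(d + 7)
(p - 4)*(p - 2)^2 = p^3 - 8*p^2 + 20*p - 16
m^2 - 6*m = m*(m - 6)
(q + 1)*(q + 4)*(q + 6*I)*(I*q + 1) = I*q^4 - 5*q^3 + 5*I*q^3 - 25*q^2 + 10*I*q^2 - 20*q + 30*I*q + 24*I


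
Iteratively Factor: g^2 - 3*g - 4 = (g - 4)*(g + 1)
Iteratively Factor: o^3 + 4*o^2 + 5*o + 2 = (o + 2)*(o^2 + 2*o + 1) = (o + 1)*(o + 2)*(o + 1)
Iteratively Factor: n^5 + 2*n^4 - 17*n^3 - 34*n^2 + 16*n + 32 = (n + 2)*(n^4 - 17*n^2 + 16) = (n - 4)*(n + 2)*(n^3 + 4*n^2 - n - 4) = (n - 4)*(n + 2)*(n + 4)*(n^2 - 1) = (n - 4)*(n - 1)*(n + 2)*(n + 4)*(n + 1)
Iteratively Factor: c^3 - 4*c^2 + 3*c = (c - 3)*(c^2 - c) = (c - 3)*(c - 1)*(c)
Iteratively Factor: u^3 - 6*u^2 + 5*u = (u - 5)*(u^2 - u) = u*(u - 5)*(u - 1)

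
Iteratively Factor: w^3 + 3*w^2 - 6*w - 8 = (w + 4)*(w^2 - w - 2) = (w + 1)*(w + 4)*(w - 2)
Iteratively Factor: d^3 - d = (d)*(d^2 - 1) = d*(d + 1)*(d - 1)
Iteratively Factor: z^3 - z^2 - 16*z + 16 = (z - 4)*(z^2 + 3*z - 4) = (z - 4)*(z - 1)*(z + 4)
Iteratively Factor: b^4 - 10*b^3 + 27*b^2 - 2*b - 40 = (b - 4)*(b^3 - 6*b^2 + 3*b + 10) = (b - 4)*(b + 1)*(b^2 - 7*b + 10) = (b - 4)*(b - 2)*(b + 1)*(b - 5)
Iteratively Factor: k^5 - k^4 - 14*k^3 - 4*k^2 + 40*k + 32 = (k + 2)*(k^4 - 3*k^3 - 8*k^2 + 12*k + 16) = (k + 2)^2*(k^3 - 5*k^2 + 2*k + 8) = (k - 4)*(k + 2)^2*(k^2 - k - 2) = (k - 4)*(k + 1)*(k + 2)^2*(k - 2)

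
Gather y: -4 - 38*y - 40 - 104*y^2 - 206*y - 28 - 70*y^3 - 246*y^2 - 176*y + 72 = -70*y^3 - 350*y^2 - 420*y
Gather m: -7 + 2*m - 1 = 2*m - 8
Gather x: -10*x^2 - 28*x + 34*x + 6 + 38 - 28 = -10*x^2 + 6*x + 16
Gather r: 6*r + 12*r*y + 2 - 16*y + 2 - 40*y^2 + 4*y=r*(12*y + 6) - 40*y^2 - 12*y + 4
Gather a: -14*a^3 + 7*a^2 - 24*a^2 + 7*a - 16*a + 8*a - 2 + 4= -14*a^3 - 17*a^2 - a + 2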